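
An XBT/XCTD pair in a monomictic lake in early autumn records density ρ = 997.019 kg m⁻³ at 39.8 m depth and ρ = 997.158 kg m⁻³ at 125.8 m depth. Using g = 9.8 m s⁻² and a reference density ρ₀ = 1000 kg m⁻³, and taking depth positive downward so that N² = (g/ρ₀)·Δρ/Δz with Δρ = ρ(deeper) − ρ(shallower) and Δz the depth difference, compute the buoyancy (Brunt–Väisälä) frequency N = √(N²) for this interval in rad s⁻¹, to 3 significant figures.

3.98 × 10⁻³ rad s⁻¹

Δρ = 997.158 − 997.019 = 0.139 kg m⁻³ over Δz = 125.8 − 39.8 = 86 m.
N² = (9.8/1000) × (0.139/86) = 1.5840 × 10⁻⁵ s⁻².
N = √(1.5840 × 10⁻⁵) = 3.9799 × 10⁻³ rad s⁻¹ ≈ 3.98 × 10⁻³ rad s⁻¹.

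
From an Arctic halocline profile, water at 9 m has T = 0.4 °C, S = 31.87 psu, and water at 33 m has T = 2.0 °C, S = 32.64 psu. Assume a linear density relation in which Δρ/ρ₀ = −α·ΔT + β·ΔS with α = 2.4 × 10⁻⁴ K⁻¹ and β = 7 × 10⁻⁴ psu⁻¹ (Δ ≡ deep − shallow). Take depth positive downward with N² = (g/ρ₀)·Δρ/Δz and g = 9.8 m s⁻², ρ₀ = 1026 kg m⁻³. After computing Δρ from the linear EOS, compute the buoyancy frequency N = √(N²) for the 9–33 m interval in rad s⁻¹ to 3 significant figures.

7.96 × 10⁻³ rad s⁻¹

ΔT = +1.6 K, ΔS = +0.77 psu (deep − shallow).
Δρ/ρ₀ = −αΔT + βΔS = -3.84 × 10⁻⁴ + 5.39 × 10⁻⁴ = 1.55 × 10⁻⁴, so Δρ ≈ 0.1590 kg m⁻³.
N² = (g/ρ₀)·Δρ/Δz = g·(Δρ/ρ₀)/Δz = 9.8 × 1.55 × 10⁻⁴ / 24 = 6.3292 × 10⁻⁵ s⁻².
N = √(6.3292 × 10⁻⁵) = 7.9556 × 10⁻³ rad s⁻¹ ≈ 7.96 × 10⁻³ rad s⁻¹.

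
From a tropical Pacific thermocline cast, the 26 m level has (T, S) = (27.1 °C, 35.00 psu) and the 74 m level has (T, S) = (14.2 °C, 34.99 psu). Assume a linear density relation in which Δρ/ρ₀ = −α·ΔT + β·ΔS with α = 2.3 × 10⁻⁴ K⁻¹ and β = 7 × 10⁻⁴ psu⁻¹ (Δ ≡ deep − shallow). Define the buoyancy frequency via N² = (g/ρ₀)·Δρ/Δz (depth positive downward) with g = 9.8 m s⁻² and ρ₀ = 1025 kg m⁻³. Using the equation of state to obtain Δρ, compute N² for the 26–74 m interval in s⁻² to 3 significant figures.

ΔT = -12.9 K, ΔS = -0.01 psu (deep − shallow).
Δρ/ρ₀ = −αΔT + βΔS = 2.967 × 10⁻³ − 7.00 × 10⁻⁶ = 2.96 × 10⁻³, so Δρ ≈ 3.034 kg m⁻³.
N² = (g/ρ₀)·Δρ/Δz = g·(Δρ/ρ₀)/Δz = 9.8 × 2.96 × 10⁻³ / 48 = 6.0433 × 10⁻⁴ s⁻² ≈ 6.04 × 10⁻⁴ s⁻².

6.04 × 10⁻⁴ s⁻²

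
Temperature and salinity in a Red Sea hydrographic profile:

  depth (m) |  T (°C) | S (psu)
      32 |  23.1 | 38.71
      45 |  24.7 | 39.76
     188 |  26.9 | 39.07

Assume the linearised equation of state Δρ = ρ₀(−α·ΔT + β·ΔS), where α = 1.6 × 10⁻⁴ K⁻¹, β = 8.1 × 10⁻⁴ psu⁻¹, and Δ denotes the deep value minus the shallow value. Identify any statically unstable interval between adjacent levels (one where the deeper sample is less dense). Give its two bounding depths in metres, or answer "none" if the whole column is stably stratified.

Evaluate Δρ/ρ₀ = −αΔT + βΔS across each adjacent pair:
  32–45 m: −αΔT+βΔS = −(1.6 × 10⁻⁴)(+1.6)+(8.1 × 10⁻⁴)(+1.05) = 5.9 × 10⁻⁴ → stable
  45–188 m: −αΔT+βΔS = −(1.6 × 10⁻⁴)(+2.2)+(8.1 × 10⁻⁴)(-0.69) = -9.1 × 10⁻⁴ → UNSTABLE
The 45–188 m interval has Δρ < 0: lighter water underlies denser water.

45–188 m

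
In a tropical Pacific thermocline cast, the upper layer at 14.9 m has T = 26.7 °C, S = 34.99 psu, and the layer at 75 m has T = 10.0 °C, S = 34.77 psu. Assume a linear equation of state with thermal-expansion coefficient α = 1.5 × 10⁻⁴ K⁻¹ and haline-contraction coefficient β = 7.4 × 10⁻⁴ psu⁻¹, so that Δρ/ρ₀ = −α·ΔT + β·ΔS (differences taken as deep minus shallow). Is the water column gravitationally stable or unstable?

ΔT = 10.0 − 26.7 = -16.7 K and ΔS = 34.77 − 34.99 = -0.22 psu (deep − shallow).
−αΔT = 2.505 × 10⁻³; βΔS = -1.628 × 10⁻⁴; sum Δρ/ρ₀ = 2.3422 × 10⁻³.
Δρ/ρ₀ > 0, so Δρ > 0: deeper water is denser → statically stable.

stable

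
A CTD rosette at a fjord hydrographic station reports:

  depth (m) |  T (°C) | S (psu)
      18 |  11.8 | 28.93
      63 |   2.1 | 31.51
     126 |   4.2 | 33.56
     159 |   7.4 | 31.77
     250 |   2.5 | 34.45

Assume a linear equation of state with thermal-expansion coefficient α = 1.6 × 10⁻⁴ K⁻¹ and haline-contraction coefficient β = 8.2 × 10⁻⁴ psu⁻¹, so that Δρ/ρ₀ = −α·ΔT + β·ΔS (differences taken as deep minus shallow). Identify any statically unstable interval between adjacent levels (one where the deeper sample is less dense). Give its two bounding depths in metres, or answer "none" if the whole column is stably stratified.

Evaluate Δρ/ρ₀ = −αΔT + βΔS across each adjacent pair:
  18–63 m: −αΔT+βΔS = −(1.6 × 10⁻⁴)(-9.7)+(8.2 × 10⁻⁴)(+2.58) = 3.7 × 10⁻³ → stable
  63–126 m: −αΔT+βΔS = −(1.6 × 10⁻⁴)(+2.1)+(8.2 × 10⁻⁴)(+2.05) = 1.3 × 10⁻³ → stable
  126–159 m: −αΔT+βΔS = −(1.6 × 10⁻⁴)(+3.2)+(8.2 × 10⁻⁴)(-1.79) = -2.0 × 10⁻³ → UNSTABLE
  159–250 m: −αΔT+βΔS = −(1.6 × 10⁻⁴)(-4.9)+(8.2 × 10⁻⁴)(+2.68) = 3.0 × 10⁻³ → stable
The 126–159 m interval has Δρ < 0: lighter water underlies denser water.

126–159 m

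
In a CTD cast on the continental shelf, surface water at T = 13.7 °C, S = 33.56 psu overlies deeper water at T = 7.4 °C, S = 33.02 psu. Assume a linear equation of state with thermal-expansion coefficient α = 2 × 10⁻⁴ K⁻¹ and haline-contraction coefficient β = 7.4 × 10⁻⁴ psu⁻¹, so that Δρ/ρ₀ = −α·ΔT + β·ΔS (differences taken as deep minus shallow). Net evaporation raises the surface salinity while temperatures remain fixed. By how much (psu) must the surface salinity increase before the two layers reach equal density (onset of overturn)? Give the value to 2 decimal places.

Neutral buoyancy requires −α(T_deep − T_surf) + β(S_deep − S_surf′) = 0.
S_surf′ = S_deep − (α/β)·ΔT = 33.02 − (2 × 10⁻⁴/7.4 × 10⁻⁴)·(-6.3) = 34.7227 psu.
Increase required: 34.7227 − 33.56 = 1.1627 psu.

1.16 psu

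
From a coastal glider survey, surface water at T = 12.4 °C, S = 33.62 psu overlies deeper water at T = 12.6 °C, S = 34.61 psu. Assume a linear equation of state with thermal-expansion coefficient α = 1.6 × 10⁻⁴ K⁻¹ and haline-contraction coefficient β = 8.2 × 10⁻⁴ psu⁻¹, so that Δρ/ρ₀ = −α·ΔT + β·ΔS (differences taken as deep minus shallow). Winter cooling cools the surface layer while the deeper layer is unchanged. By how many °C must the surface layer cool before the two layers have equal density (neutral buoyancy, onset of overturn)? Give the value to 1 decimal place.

Neutral buoyancy requires Δρ = 0, i.e. −α(T_deep − T_surf′) + β(S_deep − S_surf) = 0.
T_surf′ = T_deep − (β/α)·ΔS = 12.6 − (8.2 × 10⁻⁴/1.6 × 10⁻⁴)·(+0.99) = 7.526 °C.
Cooling required: 12.4 − (7.526) = 4.874 °C.

4.9 °C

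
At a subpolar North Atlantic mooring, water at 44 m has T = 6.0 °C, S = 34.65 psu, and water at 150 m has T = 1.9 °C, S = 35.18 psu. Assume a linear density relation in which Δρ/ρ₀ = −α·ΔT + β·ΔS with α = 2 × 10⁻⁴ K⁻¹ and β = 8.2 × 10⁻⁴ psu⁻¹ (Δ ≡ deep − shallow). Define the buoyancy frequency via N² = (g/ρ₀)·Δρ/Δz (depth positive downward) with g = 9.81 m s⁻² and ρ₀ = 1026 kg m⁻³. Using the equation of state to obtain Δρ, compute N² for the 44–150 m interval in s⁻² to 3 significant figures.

ΔT = -4.1 K, ΔS = +0.53 psu (deep − shallow).
Δρ/ρ₀ = −αΔT + βΔS = 8.20 × 10⁻⁴ + 4.346 × 10⁻⁴ = 1.2546 × 10⁻³, so Δρ ≈ 1.287 kg m⁻³.
N² = (g/ρ₀)·Δρ/Δz = g·(Δρ/ρ₀)/Δz = 9.81 × 1.2546 × 10⁻³ / 106 = 1.1611 × 10⁻⁴ s⁻² ≈ 1.16 × 10⁻⁴ s⁻².

1.16 × 10⁻⁴ s⁻²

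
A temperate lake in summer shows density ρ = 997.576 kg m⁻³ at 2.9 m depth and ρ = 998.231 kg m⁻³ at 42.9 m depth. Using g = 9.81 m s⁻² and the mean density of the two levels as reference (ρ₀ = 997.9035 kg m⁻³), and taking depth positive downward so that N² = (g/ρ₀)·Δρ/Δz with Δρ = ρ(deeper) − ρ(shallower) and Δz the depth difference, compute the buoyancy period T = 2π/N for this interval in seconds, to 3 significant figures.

Δρ = 998.231 − 997.576 = 0.655 kg m⁻³ over Δz = 42.9 − 2.9 = 40 m.
N² = (9.81/997.9035) × (0.655/40) = 1.6098 × 10⁻⁴ s⁻².
N = √(1.6098 × 10⁻⁴) = 0.012688 rad s⁻¹, so T = 2π/N = 495.21 s ≈ 495 s.
Since Δρ > 0 the layer is stably stratified.

495 s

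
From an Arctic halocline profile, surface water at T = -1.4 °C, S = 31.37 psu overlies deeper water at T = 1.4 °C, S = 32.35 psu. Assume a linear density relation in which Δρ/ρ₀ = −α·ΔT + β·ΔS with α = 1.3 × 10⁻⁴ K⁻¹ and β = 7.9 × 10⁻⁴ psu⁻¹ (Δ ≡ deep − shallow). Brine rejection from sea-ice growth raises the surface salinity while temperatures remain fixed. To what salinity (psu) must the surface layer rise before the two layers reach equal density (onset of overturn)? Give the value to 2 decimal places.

Neutral buoyancy requires −α(T_deep − T_surf) + β(S_deep − S_surf′) = 0.
S_surf′ = S_deep − (α/β)·ΔT = 32.35 − (1.3 × 10⁻⁴/7.9 × 10⁻⁴)·(+2.8) = 31.8892 psu.
Increase required: 31.8892 − 31.37 = 0.5192 psu.

31.89 psu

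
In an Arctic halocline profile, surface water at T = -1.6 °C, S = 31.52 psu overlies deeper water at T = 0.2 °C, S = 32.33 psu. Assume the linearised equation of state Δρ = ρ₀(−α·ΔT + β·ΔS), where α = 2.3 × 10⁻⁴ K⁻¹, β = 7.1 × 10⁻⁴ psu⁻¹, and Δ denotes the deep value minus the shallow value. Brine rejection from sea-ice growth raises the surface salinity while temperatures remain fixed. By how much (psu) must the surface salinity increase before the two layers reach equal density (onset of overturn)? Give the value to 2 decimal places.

Neutral buoyancy requires −α(T_deep − T_surf) + β(S_deep − S_surf′) = 0.
S_surf′ = S_deep − (α/β)·ΔT = 32.33 − (2.3 × 10⁻⁴/7.1 × 10⁻⁴)·(+1.8) = 31.7469 psu.
Increase required: 31.7469 − 31.52 = 0.2269 psu.

0.23 psu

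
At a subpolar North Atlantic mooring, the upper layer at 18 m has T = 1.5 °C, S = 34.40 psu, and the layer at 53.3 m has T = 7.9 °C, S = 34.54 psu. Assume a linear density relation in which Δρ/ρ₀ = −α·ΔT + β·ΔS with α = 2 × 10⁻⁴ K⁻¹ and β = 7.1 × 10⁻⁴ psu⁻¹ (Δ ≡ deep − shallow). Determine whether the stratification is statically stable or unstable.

ΔT = 7.9 − 1.5 = +6.4 K and ΔS = 34.54 − 34.40 = +0.14 psu (deep − shallow).
−αΔT = -1.28 × 10⁻³; βΔS = 9.94 × 10⁻⁵; sum Δρ/ρ₀ = -1.1806 × 10⁻³.
Δρ/ρ₀ < 0, so Δρ < 0: deeper water is lighter → statically unstable; the column would overturn.

unstable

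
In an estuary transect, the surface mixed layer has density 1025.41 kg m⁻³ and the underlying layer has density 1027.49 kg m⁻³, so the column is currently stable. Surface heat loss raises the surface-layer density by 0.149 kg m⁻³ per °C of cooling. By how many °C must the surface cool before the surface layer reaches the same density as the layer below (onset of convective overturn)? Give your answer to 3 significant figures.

14.0 °C

Density deficit of the surface layer: 1027.49 − 1025.41 = 2.08 kg m⁻³.
Required change = 2.08 / 0.149 = 14.0 °C.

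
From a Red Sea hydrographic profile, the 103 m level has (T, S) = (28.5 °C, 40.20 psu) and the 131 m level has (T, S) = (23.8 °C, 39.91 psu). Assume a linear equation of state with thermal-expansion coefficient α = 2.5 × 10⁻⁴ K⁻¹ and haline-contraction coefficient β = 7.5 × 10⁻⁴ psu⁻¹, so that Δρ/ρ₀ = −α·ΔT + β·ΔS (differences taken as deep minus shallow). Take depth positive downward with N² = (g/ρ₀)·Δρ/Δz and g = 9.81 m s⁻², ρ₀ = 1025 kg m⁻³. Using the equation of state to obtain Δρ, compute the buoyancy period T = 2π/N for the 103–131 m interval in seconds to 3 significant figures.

ΔT = -4.7 K, ΔS = -0.29 psu (deep − shallow).
Δρ/ρ₀ = −αΔT + βΔS = 1.175 × 10⁻³ − 2.175 × 10⁻⁴ = 9.575 × 10⁻⁴, so Δρ ≈ 0.9814 kg m⁻³.
N² = (g/ρ₀)·Δρ/Δz = g·(Δρ/ρ₀)/Δz = 9.81 × 9.575 × 10⁻⁴ / 28 = 3.3547 × 10⁻⁴ s⁻².
N = √(3.3547 × 10⁻⁴) = 0.018316 rad s⁻¹ → T = 2π/N = 343.04 s ≈ 343 s.

343 s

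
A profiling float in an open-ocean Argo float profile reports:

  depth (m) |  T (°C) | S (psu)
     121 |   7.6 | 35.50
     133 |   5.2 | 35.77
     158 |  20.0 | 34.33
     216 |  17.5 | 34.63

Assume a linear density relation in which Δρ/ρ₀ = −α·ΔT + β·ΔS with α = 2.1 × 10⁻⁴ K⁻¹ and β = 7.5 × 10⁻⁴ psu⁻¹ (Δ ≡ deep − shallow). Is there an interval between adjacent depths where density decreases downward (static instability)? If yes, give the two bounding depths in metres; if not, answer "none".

133–158 m

Evaluate Δρ/ρ₀ = −αΔT + βΔS across each adjacent pair:
  121–133 m: −αΔT+βΔS = −(2.1 × 10⁻⁴)(-2.4)+(7.5 × 10⁻⁴)(+0.27) = 7.1 × 10⁻⁴ → stable
  133–158 m: −αΔT+βΔS = −(2.1 × 10⁻⁴)(+14.8)+(7.5 × 10⁻⁴)(-1.44) = -4.2 × 10⁻³ → UNSTABLE
  158–216 m: −αΔT+βΔS = −(2.1 × 10⁻⁴)(-2.5)+(7.5 × 10⁻⁴)(+0.30) = 7.5 × 10⁻⁴ → stable
The 133–158 m interval has Δρ < 0: lighter water underlies denser water.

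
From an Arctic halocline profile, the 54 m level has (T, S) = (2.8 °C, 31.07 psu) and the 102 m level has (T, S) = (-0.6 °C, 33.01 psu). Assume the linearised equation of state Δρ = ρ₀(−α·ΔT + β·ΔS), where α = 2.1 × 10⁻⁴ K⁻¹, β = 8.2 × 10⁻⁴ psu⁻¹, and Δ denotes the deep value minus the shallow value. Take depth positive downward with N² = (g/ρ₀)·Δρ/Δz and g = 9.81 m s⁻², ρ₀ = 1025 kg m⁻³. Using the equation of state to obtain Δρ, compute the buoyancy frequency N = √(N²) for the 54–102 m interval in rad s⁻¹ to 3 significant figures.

0.0217 rad s⁻¹

ΔT = -3.4 K, ΔS = +1.94 psu (deep − shallow).
Δρ/ρ₀ = −αΔT + βΔS = 7.14 × 10⁻⁴ + 1.5908 × 10⁻³ = 2.3048 × 10⁻³, so Δρ ≈ 2.362 kg m⁻³.
N² = (g/ρ₀)·Δρ/Δz = g·(Δρ/ρ₀)/Δz = 9.81 × 2.3048 × 10⁻³ / 48 = 4.7104 × 10⁻⁴ s⁻².
N = √(4.7104 × 10⁻⁴) = 0.021703 rad s⁻¹ ≈ 0.0217 rad s⁻¹.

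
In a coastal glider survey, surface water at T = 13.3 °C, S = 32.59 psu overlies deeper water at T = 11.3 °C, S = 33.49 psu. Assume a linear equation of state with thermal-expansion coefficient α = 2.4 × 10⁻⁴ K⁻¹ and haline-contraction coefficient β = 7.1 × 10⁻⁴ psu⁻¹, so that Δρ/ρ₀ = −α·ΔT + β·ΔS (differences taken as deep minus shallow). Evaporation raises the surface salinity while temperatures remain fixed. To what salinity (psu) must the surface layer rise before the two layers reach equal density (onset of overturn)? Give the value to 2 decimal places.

Neutral buoyancy requires −α(T_deep − T_surf) + β(S_deep − S_surf′) = 0.
S_surf′ = S_deep − (α/β)·ΔT = 33.49 − (2.4 × 10⁻⁴/7.1 × 10⁻⁴)·(-2.0) = 34.1661 psu.
Increase required: 34.1661 − 32.59 = 1.5761 psu.

34.17 psu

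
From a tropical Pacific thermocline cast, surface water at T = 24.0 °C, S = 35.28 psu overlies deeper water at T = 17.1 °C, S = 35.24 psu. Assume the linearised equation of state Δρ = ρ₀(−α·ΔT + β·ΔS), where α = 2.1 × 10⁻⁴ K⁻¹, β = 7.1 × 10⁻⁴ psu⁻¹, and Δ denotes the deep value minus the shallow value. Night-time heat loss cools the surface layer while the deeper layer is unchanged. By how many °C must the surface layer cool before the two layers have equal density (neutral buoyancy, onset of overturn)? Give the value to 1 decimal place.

6.8 °C

Neutral buoyancy requires Δρ = 0, i.e. −α(T_deep − T_surf′) + β(S_deep − S_surf) = 0.
T_surf′ = T_deep − (β/α)·ΔS = 17.1 − (7.1 × 10⁻⁴/2.1 × 10⁻⁴)·(-0.04) = 17.235 °C.
Cooling required: 24.0 − (17.235) = 6.765 °C.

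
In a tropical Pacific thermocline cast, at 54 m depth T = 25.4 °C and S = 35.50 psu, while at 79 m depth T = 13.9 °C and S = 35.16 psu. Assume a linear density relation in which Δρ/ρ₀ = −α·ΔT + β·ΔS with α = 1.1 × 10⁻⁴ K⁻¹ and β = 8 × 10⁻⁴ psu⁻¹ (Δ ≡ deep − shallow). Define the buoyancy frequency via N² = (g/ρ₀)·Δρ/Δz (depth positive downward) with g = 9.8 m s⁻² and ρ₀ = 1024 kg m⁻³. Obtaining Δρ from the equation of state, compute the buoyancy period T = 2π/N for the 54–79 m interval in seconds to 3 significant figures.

318 s

ΔT = -11.5 K, ΔS = -0.34 psu (deep − shallow).
Δρ/ρ₀ = −αΔT + βΔS = 1.265 × 10⁻³ − 2.72 × 10⁻⁴ = 9.93 × 10⁻⁴, so Δρ ≈ 1.017 kg m⁻³.
N² = (g/ρ₀)·Δρ/Δz = g·(Δρ/ρ₀)/Δz = 9.8 × 9.93 × 10⁻⁴ / 25 = 3.8926 × 10⁻⁴ s⁻².
N = √(3.8926 × 10⁻⁴) = 0.019730 rad s⁻¹ → T = 2π/N = 318.46 s ≈ 318 s.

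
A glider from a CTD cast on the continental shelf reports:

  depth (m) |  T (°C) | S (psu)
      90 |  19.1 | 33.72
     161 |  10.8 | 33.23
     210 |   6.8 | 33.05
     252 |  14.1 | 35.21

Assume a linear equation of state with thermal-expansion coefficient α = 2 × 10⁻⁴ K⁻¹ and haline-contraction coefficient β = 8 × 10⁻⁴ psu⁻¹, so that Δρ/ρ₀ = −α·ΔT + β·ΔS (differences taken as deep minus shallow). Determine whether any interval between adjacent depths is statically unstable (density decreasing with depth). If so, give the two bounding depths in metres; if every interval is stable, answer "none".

none

Evaluate Δρ/ρ₀ = −αΔT + βΔS across each adjacent pair:
  90–161 m: −αΔT+βΔS = −(2 × 10⁻⁴)(-8.3)+(8 × 10⁻⁴)(-0.49) = 1.3 × 10⁻³ → stable
  161–210 m: −αΔT+βΔS = −(2 × 10⁻⁴)(-4.0)+(8 × 10⁻⁴)(-0.18) = 6.6 × 10⁻⁴ → stable
  210–252 m: −αΔT+βΔS = −(2 × 10⁻⁴)(+7.3)+(8 × 10⁻⁴)(+2.16) = 2.7 × 10⁻⁴ → stable
Every interval has Δρ > 0: the column is stably stratified throughout.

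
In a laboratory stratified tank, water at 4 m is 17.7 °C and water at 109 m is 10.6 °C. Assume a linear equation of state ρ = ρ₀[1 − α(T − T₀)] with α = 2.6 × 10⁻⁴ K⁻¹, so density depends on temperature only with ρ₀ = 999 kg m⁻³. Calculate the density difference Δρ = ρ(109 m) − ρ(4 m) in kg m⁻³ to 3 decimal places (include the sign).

+1.844 kg m⁻³

ΔT = -7.1 K, Δρ/ρ₀ = −αΔT = 1.846 × 10⁻³.
Δρ = 999 × (1.846 × 10⁻³) = +1.844 kg m⁻³.
Positive Δρ: denser below, stable.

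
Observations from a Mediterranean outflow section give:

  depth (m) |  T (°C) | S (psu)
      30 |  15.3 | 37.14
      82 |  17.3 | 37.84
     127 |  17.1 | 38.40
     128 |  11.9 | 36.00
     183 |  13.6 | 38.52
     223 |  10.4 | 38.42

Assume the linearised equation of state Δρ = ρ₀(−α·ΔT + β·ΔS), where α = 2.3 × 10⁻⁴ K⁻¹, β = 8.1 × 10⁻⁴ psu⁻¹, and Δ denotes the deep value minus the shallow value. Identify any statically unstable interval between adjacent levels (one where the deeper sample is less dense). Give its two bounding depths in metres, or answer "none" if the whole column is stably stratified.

Evaluate Δρ/ρ₀ = −αΔT + βΔS across each adjacent pair:
  30–82 m: −αΔT+βΔS = −(2.3 × 10⁻⁴)(+2.0)+(8.1 × 10⁻⁴)(+0.70) = 1.1 × 10⁻⁴ → stable
  82–127 m: −αΔT+βΔS = −(2.3 × 10⁻⁴)(-0.2)+(8.1 × 10⁻⁴)(+0.56) = 5.0 × 10⁻⁴ → stable
  127–128 m: −αΔT+βΔS = −(2.3 × 10⁻⁴)(-5.2)+(8.1 × 10⁻⁴)(-2.40) = -7.5 × 10⁻⁴ → UNSTABLE
  128–183 m: −αΔT+βΔS = −(2.3 × 10⁻⁴)(+1.7)+(8.1 × 10⁻⁴)(+2.52) = 1.7 × 10⁻³ → stable
  183–223 m: −αΔT+βΔS = −(2.3 × 10⁻⁴)(-3.2)+(8.1 × 10⁻⁴)(-0.10) = 6.6 × 10⁻⁴ → stable
The 127–128 m interval has Δρ < 0: lighter water underlies denser water.

127–128 m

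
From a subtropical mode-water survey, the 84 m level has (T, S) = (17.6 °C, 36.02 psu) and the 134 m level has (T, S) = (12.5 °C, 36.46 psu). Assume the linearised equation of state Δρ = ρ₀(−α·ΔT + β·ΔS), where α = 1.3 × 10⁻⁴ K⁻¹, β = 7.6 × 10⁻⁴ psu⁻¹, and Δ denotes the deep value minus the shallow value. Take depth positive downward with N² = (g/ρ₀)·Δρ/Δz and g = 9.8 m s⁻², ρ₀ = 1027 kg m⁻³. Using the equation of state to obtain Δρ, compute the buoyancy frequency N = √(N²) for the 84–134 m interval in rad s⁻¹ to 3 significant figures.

0.0140 rad s⁻¹

ΔT = -5.1 K, ΔS = +0.44 psu (deep − shallow).
Δρ/ρ₀ = −αΔT + βΔS = 6.63 × 10⁻⁴ + 3.344 × 10⁻⁴ = 9.974 × 10⁻⁴, so Δρ ≈ 1.024 kg m⁻³.
N² = (g/ρ₀)·Δρ/Δz = g·(Δρ/ρ₀)/Δz = 9.8 × 9.974 × 10⁻⁴ / 50 = 1.9549 × 10⁻⁴ s⁻².
N = √(1.9549 × 10⁻⁴) = 0.013982 rad s⁻¹ ≈ 0.0140 rad s⁻¹.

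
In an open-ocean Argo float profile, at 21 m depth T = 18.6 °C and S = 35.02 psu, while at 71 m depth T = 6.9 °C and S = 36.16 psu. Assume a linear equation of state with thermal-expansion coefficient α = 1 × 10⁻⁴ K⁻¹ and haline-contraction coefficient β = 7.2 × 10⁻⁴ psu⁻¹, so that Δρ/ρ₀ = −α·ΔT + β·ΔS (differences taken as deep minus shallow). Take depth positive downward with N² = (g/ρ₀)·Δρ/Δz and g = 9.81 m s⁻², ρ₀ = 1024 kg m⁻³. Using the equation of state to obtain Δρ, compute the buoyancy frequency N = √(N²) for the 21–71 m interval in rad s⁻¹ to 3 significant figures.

0.0198 rad s⁻¹

ΔT = -11.7 K, ΔS = +1.14 psu (deep − shallow).
Δρ/ρ₀ = −αΔT + βΔS = 1.17 × 10⁻³ + 8.208 × 10⁻⁴ = 1.9908 × 10⁻³, so Δρ ≈ 2.039 kg m⁻³.
N² = (g/ρ₀)·Δρ/Δz = g·(Δρ/ρ₀)/Δz = 9.81 × 1.9908 × 10⁻³ / 50 = 3.9059 × 10⁻⁴ s⁻².
N = √(3.9059 × 10⁻⁴) = 0.019763 rad s⁻¹ ≈ 0.0198 rad s⁻¹.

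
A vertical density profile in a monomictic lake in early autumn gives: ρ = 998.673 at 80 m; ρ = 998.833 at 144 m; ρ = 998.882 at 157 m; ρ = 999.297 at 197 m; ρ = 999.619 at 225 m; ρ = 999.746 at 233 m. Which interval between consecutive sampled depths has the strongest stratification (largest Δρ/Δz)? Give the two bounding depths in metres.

225–233 m

Compute the density gradient over each adjacent pair:
  80–144 m: Δρ/Δz = 0.160/64 = 2.5 × 10⁻³ kg m⁻⁴
  144–157 m: Δρ/Δz = 0.049/13 = 3.8 × 10⁻³ kg m⁻⁴
  157–197 m: Δρ/Δz = 0.415/40 = 0.010 kg m⁻⁴
  197–225 m: Δρ/Δz = 0.322/28 = 0.011 kg m⁻⁴
  225–233 m: Δρ/Δz = 0.127/8 = 0.016 kg m⁻⁴
The largest gradient is in the 225–233 m interval — the pycnocline.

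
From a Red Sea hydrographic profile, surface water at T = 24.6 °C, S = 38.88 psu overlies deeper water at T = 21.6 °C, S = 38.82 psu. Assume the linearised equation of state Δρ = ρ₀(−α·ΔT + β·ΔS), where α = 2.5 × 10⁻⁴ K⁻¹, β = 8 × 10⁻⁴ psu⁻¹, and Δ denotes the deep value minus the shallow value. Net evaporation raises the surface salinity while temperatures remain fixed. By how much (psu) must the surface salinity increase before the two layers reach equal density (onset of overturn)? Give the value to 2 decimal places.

0.88 psu

Neutral buoyancy requires −α(T_deep − T_surf) + β(S_deep − S_surf′) = 0.
S_surf′ = S_deep − (α/β)·ΔT = 38.82 − (2.5 × 10⁻⁴/8 × 10⁻⁴)·(-3.0) = 39.7575 psu.
Increase required: 39.7575 − 38.88 = 0.8775 psu.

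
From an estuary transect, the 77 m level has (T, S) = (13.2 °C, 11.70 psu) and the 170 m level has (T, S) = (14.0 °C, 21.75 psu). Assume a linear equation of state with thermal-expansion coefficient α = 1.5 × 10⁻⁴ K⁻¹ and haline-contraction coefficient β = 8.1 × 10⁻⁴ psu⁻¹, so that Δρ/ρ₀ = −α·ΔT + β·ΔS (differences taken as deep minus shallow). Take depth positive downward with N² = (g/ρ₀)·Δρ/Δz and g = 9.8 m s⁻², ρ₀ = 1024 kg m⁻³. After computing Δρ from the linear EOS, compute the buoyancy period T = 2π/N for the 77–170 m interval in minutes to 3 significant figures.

3.60 min

ΔT = +0.8 K, ΔS = +10.05 psu (deep − shallow).
Δρ/ρ₀ = −αΔT + βΔS = -1.20 × 10⁻⁴ + 8.1405 × 10⁻³ = 8.0205 × 10⁻³, so Δρ ≈ 8.213 kg m⁻³.
N² = (g/ρ₀)·Δρ/Δz = g·(Δρ/ρ₀)/Δz = 9.8 × 8.0205 × 10⁻³ / 93 = 8.4517 × 10⁻⁴ s⁻².
N = √(8.4517 × 10⁻⁴) = 0.029072 rad s⁻¹ → T = 2π/N = 216.12 s = 3.6020 min ≈ 3.60 min.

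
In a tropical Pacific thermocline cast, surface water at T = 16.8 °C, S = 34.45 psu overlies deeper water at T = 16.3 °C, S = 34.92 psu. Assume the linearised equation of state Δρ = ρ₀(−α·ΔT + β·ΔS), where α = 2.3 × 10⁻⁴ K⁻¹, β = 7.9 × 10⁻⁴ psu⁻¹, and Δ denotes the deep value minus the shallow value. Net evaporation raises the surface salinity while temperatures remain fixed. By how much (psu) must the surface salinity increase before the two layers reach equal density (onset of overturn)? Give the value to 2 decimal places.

0.62 psu

Neutral buoyancy requires −α(T_deep − T_surf) + β(S_deep − S_surf′) = 0.
S_surf′ = S_deep − (α/β)·ΔT = 34.92 − (2.3 × 10⁻⁴/7.9 × 10⁻⁴)·(-0.5) = 35.0656 psu.
Increase required: 35.0656 − 34.45 = 0.6156 psu.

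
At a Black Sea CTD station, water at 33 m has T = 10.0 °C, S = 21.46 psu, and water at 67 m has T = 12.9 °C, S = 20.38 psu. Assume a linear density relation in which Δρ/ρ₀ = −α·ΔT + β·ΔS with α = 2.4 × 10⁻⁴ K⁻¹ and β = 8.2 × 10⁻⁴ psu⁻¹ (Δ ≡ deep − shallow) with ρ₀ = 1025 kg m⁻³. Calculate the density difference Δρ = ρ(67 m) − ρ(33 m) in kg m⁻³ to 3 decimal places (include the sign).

ΔT = +2.9 K, ΔS = -1.08 psu (deep − shallow).
Δρ/ρ₀ = −(2.4 × 10⁻⁴)(+2.9) + (8.2 × 10⁻⁴)(-1.08) = -1.5816 × 10⁻³.
Δρ = 1025 × (-1.5816 × 10⁻³) = -1.621 kg m⁻³.
Negative Δρ: lighter below, statically unstable.

-1.621 kg m⁻³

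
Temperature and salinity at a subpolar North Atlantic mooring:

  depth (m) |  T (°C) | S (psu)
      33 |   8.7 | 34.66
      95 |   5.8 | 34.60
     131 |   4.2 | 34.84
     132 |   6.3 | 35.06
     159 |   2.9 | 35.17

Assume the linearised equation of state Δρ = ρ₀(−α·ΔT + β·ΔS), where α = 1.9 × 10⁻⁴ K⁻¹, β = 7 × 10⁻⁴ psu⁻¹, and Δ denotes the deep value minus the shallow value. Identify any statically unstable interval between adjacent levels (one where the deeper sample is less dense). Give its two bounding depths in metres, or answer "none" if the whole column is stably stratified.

Evaluate Δρ/ρ₀ = −αΔT + βΔS across each adjacent pair:
  33–95 m: −αΔT+βΔS = −(1.9 × 10⁻⁴)(-2.9)+(7 × 10⁻⁴)(-0.06) = 5.1 × 10⁻⁴ → stable
  95–131 m: −αΔT+βΔS = −(1.9 × 10⁻⁴)(-1.6)+(7 × 10⁻⁴)(+0.24) = 4.7 × 10⁻⁴ → stable
  131–132 m: −αΔT+βΔS = −(1.9 × 10⁻⁴)(+2.1)+(7 × 10⁻⁴)(+0.22) = -2.5 × 10⁻⁴ → UNSTABLE
  132–159 m: −αΔT+βΔS = −(1.9 × 10⁻⁴)(-3.4)+(7 × 10⁻⁴)(+0.11) = 7.2 × 10⁻⁴ → stable
The 131–132 m interval has Δρ < 0: lighter water underlies denser water.

131–132 m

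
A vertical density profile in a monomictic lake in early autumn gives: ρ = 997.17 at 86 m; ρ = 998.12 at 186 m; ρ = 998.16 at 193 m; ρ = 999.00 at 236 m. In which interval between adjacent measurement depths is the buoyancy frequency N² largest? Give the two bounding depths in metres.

Compute the density gradient over each adjacent pair:
  86–186 m: Δρ/Δz = 0.95/100 = 9.5 × 10⁻³ kg m⁻⁴
  186–193 m: Δρ/Δz = 0.04/7 = 5.7 × 10⁻³ kg m⁻⁴
  193–236 m: Δρ/Δz = 0.84/43 = 0.020 kg m⁻⁴
The largest gradient is in the 193–236 m interval — the pycnocline.

193–236 m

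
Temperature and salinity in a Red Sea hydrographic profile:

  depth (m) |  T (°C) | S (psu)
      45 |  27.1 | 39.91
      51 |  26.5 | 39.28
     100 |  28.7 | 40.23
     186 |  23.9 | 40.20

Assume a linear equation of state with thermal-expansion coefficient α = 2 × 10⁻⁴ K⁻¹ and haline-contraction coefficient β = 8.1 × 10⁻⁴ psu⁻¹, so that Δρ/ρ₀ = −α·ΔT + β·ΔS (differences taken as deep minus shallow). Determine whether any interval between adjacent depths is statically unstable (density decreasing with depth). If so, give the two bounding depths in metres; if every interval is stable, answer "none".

Evaluate Δρ/ρ₀ = −αΔT + βΔS across each adjacent pair:
  45–51 m: −αΔT+βΔS = −(2 × 10⁻⁴)(-0.6)+(8.1 × 10⁻⁴)(-0.63) = -3.9 × 10⁻⁴ → UNSTABLE
  51–100 m: −αΔT+βΔS = −(2 × 10⁻⁴)(+2.2)+(8.1 × 10⁻⁴)(+0.95) = 3.3 × 10⁻⁴ → stable
  100–186 m: −αΔT+βΔS = −(2 × 10⁻⁴)(-4.8)+(8.1 × 10⁻⁴)(-0.03) = 9.4 × 10⁻⁴ → stable
The 45–51 m interval has Δρ < 0: lighter water underlies denser water.

45–51 m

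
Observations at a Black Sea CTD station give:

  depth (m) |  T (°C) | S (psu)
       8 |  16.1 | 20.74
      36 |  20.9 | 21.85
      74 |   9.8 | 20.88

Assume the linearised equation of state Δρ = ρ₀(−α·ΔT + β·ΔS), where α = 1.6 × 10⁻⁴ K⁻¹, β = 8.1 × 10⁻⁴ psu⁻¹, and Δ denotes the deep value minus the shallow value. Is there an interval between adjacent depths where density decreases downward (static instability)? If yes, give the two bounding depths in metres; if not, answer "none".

none

Evaluate Δρ/ρ₀ = −αΔT + βΔS across each adjacent pair:
  8–36 m: −αΔT+βΔS = −(1.6 × 10⁻⁴)(+4.8)+(8.1 × 10⁻⁴)(+1.11) = 1.3 × 10⁻⁴ → stable
  36–74 m: −αΔT+βΔS = −(1.6 × 10⁻⁴)(-11.1)+(8.1 × 10⁻⁴)(-0.97) = 9.9 × 10⁻⁴ → stable
Every interval has Δρ > 0: the column is stably stratified throughout.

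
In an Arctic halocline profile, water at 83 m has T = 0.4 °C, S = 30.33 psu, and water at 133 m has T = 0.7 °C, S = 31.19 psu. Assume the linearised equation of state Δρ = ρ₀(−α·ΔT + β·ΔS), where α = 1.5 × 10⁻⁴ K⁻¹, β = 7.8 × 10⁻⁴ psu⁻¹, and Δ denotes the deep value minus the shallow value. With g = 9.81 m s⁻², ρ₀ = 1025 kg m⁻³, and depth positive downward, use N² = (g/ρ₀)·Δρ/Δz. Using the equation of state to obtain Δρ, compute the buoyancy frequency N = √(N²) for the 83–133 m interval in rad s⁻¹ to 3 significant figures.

0.0111 rad s⁻¹

ΔT = +0.3 K, ΔS = +0.86 psu (deep − shallow).
Δρ/ρ₀ = −αΔT + βΔS = -4.50 × 10⁻⁵ + 6.708 × 10⁻⁴ = 6.258 × 10⁻⁴, so Δρ ≈ 0.6414 kg m⁻³.
N² = (g/ρ₀)·Δρ/Δz = g·(Δρ/ρ₀)/Δz = 9.81 × 6.258 × 10⁻⁴ / 50 = 1.2278 × 10⁻⁴ s⁻².
N = √(1.2278 × 10⁻⁴) = 0.011081 rad s⁻¹ ≈ 0.0111 rad s⁻¹.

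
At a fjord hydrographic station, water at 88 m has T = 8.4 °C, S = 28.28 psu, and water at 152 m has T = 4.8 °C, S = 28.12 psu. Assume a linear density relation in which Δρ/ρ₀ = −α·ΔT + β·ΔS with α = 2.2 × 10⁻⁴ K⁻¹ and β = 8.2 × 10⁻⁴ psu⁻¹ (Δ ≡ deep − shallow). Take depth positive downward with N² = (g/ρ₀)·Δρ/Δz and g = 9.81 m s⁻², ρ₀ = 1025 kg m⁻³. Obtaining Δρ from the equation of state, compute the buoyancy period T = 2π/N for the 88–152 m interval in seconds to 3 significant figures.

624 s

ΔT = -3.6 K, ΔS = -0.16 psu (deep − shallow).
Δρ/ρ₀ = −αΔT + βΔS = 7.92 × 10⁻⁴ − 1.312 × 10⁻⁴ = 6.608 × 10⁻⁴, so Δρ ≈ 0.6773 kg m⁻³.
N² = (g/ρ₀)·Δρ/Δz = g·(Δρ/ρ₀)/Δz = 9.81 × 6.608 × 10⁻⁴ / 64 = 1.0129 × 10⁻⁴ s⁻².
N = √(1.0129 × 10⁻⁴) = 0.010064 rad s⁻¹ → T = 2π/N = 624.32 s ≈ 624 s.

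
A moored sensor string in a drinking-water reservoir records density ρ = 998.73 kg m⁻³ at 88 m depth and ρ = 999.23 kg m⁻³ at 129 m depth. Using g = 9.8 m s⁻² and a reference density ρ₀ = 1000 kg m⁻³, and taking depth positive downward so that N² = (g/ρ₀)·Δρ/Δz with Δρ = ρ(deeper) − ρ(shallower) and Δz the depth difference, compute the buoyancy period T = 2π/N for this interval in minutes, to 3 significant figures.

Δρ = 999.23 − 998.73 = 0.50 kg m⁻³ over Δz = 129 − 88 = 41 m.
N² = (9.8/1000) × (0.50/41) = 1.1951 × 10⁻⁴ s⁻².
N = √(1.1951 × 10⁻⁴) = 0.010932 rad s⁻¹, so T = 2π/N = 574.75 s = 9.5792 min ≈ 9.58 min.

9.58 min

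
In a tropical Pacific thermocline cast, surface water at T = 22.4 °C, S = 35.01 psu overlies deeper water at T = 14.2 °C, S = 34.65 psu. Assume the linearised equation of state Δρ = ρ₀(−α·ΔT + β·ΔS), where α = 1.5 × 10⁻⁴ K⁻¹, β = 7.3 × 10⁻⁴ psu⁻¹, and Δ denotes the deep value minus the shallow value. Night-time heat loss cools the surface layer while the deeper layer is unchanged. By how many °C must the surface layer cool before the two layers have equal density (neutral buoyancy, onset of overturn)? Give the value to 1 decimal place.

6.4 °C

Neutral buoyancy requires Δρ = 0, i.e. −α(T_deep − T_surf′) + β(S_deep − S_surf) = 0.
T_surf′ = T_deep − (β/α)·ΔS = 14.2 − (7.3 × 10⁻⁴/1.5 × 10⁻⁴)·(-0.36) = 15.952 °C.
Cooling required: 22.4 − (15.952) = 6.448 °C.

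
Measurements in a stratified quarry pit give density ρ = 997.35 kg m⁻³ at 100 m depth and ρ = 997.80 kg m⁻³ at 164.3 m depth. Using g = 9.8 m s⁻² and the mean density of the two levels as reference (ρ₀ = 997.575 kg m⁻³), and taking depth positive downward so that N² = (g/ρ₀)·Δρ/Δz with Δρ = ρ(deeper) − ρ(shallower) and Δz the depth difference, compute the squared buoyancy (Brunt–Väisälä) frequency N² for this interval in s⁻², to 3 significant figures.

Δρ = 997.80 − 997.35 = 0.45 kg m⁻³ over Δz = 164.3 − 100 = 64.3 m.
N² = (9.8/997.575) × (0.45/64.3) = 6.8751 × 10⁻⁵ s⁻² ≈ 6.88 × 10⁻⁵ s⁻².
Since Δρ > 0 the layer is stably stratified.

6.88 × 10⁻⁵ s⁻²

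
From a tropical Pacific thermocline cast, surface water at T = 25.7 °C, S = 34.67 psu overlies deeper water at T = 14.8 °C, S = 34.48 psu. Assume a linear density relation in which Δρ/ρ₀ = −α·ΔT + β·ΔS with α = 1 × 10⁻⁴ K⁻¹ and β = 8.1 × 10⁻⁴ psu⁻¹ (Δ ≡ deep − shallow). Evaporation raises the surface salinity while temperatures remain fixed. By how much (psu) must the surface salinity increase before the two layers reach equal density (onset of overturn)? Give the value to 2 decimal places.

Neutral buoyancy requires −α(T_deep − T_surf) + β(S_deep − S_surf′) = 0.
S_surf′ = S_deep − (α/β)·ΔT = 34.48 − (1 × 10⁻⁴/8.1 × 10⁻⁴)·(-10.9) = 35.8257 psu.
Increase required: 35.8257 − 34.67 = 1.1557 psu.

1.16 psu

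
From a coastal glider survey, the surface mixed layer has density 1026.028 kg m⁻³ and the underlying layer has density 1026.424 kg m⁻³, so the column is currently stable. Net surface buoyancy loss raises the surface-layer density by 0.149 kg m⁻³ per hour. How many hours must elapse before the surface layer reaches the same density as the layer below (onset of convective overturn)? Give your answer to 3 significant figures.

2.66 hours

Density deficit of the surface layer: 1026.424 − 1026.028 = 0.396 kg m⁻³.
Required change = 0.396 / 0.149 = 2.66 hours.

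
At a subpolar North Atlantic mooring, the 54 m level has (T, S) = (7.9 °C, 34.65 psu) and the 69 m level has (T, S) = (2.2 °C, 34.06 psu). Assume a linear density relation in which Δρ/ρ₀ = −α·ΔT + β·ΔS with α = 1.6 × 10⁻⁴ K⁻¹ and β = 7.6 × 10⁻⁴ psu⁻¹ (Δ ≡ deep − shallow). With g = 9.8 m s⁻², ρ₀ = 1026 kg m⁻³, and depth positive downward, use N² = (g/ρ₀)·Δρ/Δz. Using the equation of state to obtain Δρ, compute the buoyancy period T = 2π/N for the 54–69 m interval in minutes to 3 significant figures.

ΔT = -5.7 K, ΔS = -0.59 psu (deep − shallow).
Δρ/ρ₀ = −αΔT + βΔS = 9.12 × 10⁻⁴ − 4.484 × 10⁻⁴ = 4.636 × 10⁻⁴, so Δρ ≈ 0.4757 kg m⁻³.
N² = (g/ρ₀)·Δρ/Δz = g·(Δρ/ρ₀)/Δz = 9.8 × 4.636 × 10⁻⁴ / 15 = 3.0289 × 10⁻⁴ s⁻².
N = √(3.0289 × 10⁻⁴) = 0.017404 rad s⁻¹ → T = 2π/N = 361.02 s = 6.0170 min ≈ 6.02 min.

6.02 min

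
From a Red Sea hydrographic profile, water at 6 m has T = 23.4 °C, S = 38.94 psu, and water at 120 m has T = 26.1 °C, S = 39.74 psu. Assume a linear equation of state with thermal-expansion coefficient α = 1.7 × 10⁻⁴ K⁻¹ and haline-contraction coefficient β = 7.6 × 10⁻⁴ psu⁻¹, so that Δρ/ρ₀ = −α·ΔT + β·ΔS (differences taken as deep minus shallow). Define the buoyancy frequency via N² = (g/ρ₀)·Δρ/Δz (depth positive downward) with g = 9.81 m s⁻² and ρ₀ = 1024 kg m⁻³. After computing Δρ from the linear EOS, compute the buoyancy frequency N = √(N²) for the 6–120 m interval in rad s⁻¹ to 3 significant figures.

3.58 × 10⁻³ rad s⁻¹

ΔT = +2.7 K, ΔS = +0.80 psu (deep − shallow).
Δρ/ρ₀ = −αΔT + βΔS = -4.59 × 10⁻⁴ + 6.08 × 10⁻⁴ = 1.49 × 10⁻⁴, so Δρ ≈ 0.1526 kg m⁻³.
N² = (g/ρ₀)·Δρ/Δz = g·(Δρ/ρ₀)/Δz = 9.81 × 1.49 × 10⁻⁴ / 114 = 1.2822 × 10⁻⁵ s⁻².
N = √(1.2822 × 10⁻⁵) = 3.5808 × 10⁻³ rad s⁻¹ ≈ 3.58 × 10⁻³ rad s⁻¹.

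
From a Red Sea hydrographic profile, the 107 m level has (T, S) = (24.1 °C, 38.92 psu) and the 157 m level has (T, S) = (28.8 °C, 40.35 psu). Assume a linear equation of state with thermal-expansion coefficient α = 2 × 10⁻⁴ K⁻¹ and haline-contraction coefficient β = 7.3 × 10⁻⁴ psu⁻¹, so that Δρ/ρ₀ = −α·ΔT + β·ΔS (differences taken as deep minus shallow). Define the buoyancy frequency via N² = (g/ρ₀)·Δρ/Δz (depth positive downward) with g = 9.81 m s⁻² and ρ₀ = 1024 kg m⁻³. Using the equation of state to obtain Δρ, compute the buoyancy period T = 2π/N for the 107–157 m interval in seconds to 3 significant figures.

ΔT = +4.7 K, ΔS = +1.43 psu (deep − shallow).
Δρ/ρ₀ = −αΔT + βΔS = -9.40 × 10⁻⁴ + 1.0439 × 10⁻³ = 1.039 × 10⁻⁴, so Δρ ≈ 0.1064 kg m⁻³.
N² = (g/ρ₀)·Δρ/Δz = g·(Δρ/ρ₀)/Δz = 9.81 × 1.039 × 10⁻⁴ / 50 = 2.0385 × 10⁻⁵ s⁻².
N = √(2.0385 × 10⁻⁵) = 4.5150 × 10⁻³ rad s⁻¹ → T = 2π/N = 1.3916 × 10³ s ≈ 1.39 × 10³ s.

1.39 × 10³ s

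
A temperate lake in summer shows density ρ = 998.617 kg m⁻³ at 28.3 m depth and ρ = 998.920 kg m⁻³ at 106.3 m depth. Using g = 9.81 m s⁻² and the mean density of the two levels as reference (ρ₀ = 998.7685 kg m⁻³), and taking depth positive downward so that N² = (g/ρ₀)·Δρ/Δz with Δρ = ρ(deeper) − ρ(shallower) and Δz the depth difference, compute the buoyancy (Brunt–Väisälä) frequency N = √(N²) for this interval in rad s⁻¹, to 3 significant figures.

Δρ = 998.920 − 998.617 = 0.303 kg m⁻³ over Δz = 106.3 − 28.3 = 78 m.
N² = (9.81/998.7685) × (0.303/78) = 3.8155 × 10⁻⁵ s⁻².
N = √(3.8155 × 10⁻⁵) = 6.1770 × 10⁻³ rad s⁻¹ ≈ 6.18 × 10⁻³ rad s⁻¹.

6.18 × 10⁻³ rad s⁻¹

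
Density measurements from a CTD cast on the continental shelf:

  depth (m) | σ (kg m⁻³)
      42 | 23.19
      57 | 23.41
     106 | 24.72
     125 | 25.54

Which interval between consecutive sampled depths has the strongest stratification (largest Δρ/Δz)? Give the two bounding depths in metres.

Compute the density gradient over each adjacent pair:
  42–57 m: Δρ/Δz = 0.22/15 = 0.015 kg m⁻⁴
  57–106 m: Δρ/Δz = 1.31/49 = 0.027 kg m⁻⁴
  106–125 m: Δρ/Δz = 0.82/19 = 0.043 kg m⁻⁴
The largest gradient is in the 106–125 m interval — the pycnocline.

106–125 m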